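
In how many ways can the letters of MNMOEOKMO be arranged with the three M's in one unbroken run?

840

Treat the 3 copies of M as a single block. The multiset to arrange is then {MMM, E, K, N, O, O, O}, 7 items in all.
That gives (7)!/(3!) = 840 arrangements.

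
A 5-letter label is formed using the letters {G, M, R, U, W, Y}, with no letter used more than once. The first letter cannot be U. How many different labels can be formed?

The first letter has 6−1 = 5 choices (anything except U).
The remaining 4 letters are filled from the other 5 symbols without repetition: 5 × 4 × 3 × 2 = 120.
Total: 5 × 120 = 600.

600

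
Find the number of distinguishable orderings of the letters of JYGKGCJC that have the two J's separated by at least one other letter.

3780

There are 8!/(2!·2!·2!) = 5040 arrangements of JYGKGCJC in total.
If the two J's are adjacent, glue them into one block, leaving 7 items to arrange: (7)!/(2!·2!) = 1260 ways.
Hence 5040 − 1260 = 3780.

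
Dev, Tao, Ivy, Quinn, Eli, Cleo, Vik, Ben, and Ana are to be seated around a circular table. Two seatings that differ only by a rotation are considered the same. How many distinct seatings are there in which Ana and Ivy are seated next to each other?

Treat {Ana, Ivy} as one unit (2 internal orders) and seat the resulting 8 units around the table: (7)! circular arrangements.
So 2 × (7)! = 2 × 5040 = 10080.

10080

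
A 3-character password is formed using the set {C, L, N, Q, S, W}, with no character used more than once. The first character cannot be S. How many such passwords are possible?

The first character has 6−1 = 5 choices (anything except S).
The remaining 2 characters are filled from the other 5 symbols without repetition: 5 × 4 = 20.
Total: 5 × 20 = 100.

100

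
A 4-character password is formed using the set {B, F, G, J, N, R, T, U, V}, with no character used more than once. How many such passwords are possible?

With no repetition, fill the 4 characters in order: 9 choices, then 8, down to 6.
That product is 9 × 8 × 7 × 6 = 3024.

3024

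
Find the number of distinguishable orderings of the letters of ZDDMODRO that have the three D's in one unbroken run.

Treat the 3 copies of D as a single block. The multiset to arrange is then {DDD, M, O, O, R, Z}, 6 items in all.
That gives (6)!/(2!) = 360 arrangements.

360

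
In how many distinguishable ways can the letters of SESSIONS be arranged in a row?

1680

Letter multiplicities in SESSIONS: E×1, I×1, N×1, O×1, S×4.
The number of distinct arrangements is 8!/(4!) = 40320/24 = 1680.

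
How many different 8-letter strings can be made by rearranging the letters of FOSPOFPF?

1680

FOSPOFPF has 8 letters with F appearing 3 times, O appearing twice, and P appearing twice.
Dividing 8! = 40320 by 3!·2!·2! = 24 for the repeated letters gives 1680.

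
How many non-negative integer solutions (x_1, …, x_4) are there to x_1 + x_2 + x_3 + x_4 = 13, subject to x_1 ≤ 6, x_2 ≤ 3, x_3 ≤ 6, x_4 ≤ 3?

Ignoring the caps, the number of non-negative solutions to x_1+…+x_4 = 13 is C(16,3) = 560.
Subtract solutions that violate a single cap (substitute x_i' = x_i − (cap_i+1)): x_1 ≥ 7 gives C(9,3) = 84; x_2 ≥ 4 gives C(12,3) = 220; x_3 ≥ 7 gives C(9,3) = 84; x_4 ≥ 4 gives C(12,3) = 220. Together 608.
Add back pairs where two caps are both exceeded: 10 + 0 + 10 + 10 + 56 + 10 = 96.
By inclusion–exclusion the count is 560 − 608 + 96 = 48.

48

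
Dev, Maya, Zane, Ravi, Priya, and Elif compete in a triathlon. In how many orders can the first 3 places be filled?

120

There are 6 choices for 1st place, 5 for 2nd, and 4 for 3rd.
That gives 6 × 5 × 4 = 120.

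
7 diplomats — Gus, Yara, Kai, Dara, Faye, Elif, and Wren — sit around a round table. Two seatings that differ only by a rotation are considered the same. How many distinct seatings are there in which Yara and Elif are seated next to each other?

240

Glue Yara and Elif into a block (2 internal orders). Seating 6 units around a circle gives (5)! arrangements.
So 2 × (5)! = 2 × 120 = 240.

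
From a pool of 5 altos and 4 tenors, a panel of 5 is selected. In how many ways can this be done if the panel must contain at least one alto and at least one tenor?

125

With no constraint there are C(9,5) = 126 possible selections.
Subtract selections that omit an entire group: no altos → C(4,5) = 0; no tenors → C(5,5) = 1.
Both groups omitted at once is impossible, so 126 − 1 = 125.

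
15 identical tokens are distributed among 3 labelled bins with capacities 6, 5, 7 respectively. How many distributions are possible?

Ignoring the caps, the number of non-negative solutions to x_1+…+x_3 = 15 is C(17,2) = 136.
Subtract solutions that violate a single cap (substitute x_i' = x_i − (cap_i+1)): x_1 ≥ 7 gives C(10,2) = 45; x_2 ≥ 6 gives C(11,2) = 55; x_3 ≥ 8 gives C(9,2) = 36. Together 136.
Add back pairs where two caps are both exceeded: 6 + 1 + 3 = 10.
By inclusion–exclusion the count is 136 − 136 + 10 = 10.

10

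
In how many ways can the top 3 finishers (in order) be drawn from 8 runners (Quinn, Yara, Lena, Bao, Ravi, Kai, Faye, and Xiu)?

336

This is an ordered selection of 3 from 8: P(8,3).
That gives 8 × 7 × 6 = 336.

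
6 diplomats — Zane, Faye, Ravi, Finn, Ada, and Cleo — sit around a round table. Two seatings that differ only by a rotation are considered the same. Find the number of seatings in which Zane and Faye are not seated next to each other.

Without the restriction there are (5)! = 120 seatings.
Those with Zane next to Faye: fuse the pair into one unit and seat 5 units around a circle — 2·(4)! = 48.
Subtracting, 120 − 48 = 72.

72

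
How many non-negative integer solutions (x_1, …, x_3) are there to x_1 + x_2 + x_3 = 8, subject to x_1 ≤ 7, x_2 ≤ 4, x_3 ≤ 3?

19

Without the upper bounds there are C(10,2) = 45 ways to split 8 among 3 variables.
Subtract solutions that violate a single cap (substitute x_i' = x_i − (cap_i+1)): x_1 ≥ 8 gives C(2,2) = 1; x_2 ≥ 5 gives C(5,2) = 10; x_3 ≥ 4 gives C(6,2) = 15. Together 26.
No two caps can be exceeded simultaneously, so the pair terms are all 0.
By inclusion–exclusion the count is 45 − 26 + 0 = 19.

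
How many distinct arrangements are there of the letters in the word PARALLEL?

3360

Letter multiplicities in PARALLEL: A×2, E×1, L×3, P×1, R×1.
The number of distinct arrangements is 8!/(3!·2!) = 40320/12 = 3360.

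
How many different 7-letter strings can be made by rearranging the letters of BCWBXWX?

The 7 letters of BCWBXWX have repeats: B appearing twice, W appearing twice, and X appearing twice.
So there are 7! / (2!·2!·2!) = 630 distinguishable arrangements.

630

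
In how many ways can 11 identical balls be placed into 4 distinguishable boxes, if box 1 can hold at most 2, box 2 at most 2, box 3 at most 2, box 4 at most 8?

17

By stars and bars, unrestricted non-negative solutions to x_1+…+x_4 = 11 number C(11+3,3) = 364.
Subtract solutions that violate a single cap (substitute x_i' = x_i − (cap_i+1)): x_1 ≥ 3 gives C(11,3) = 165; x_2 ≥ 3 gives C(11,3) = 165; x_3 ≥ 3 gives C(11,3) = 165; x_4 ≥ 9 gives C(5,3) = 10. Together 505.
Add back pairs where two caps are both exceeded: 56 + 56 + 0 + 56 + 0 + 0 = 168.
Subtract triples: 10 + 0 + 0 + 0 = 10.
By inclusion–exclusion the count is 364 − 505 + 168 − 10 = 17.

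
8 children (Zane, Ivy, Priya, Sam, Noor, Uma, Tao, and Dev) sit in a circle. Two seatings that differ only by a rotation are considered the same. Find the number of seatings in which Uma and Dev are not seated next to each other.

Without the restriction there are (7)! = 5040 seatings.
Those with Uma next to Dev: fuse the pair into one unit and seat 7 units around a circle — 2·(6)! = 1440.
Subtracting, 5040 − 1440 = 3600.

3600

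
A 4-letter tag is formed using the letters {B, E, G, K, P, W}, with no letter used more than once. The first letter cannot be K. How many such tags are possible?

300

The first letter has 6−1 = 5 choices (anything except K).
The remaining 3 letters are filled from the other 5 symbols without repetition: 5 × 4 × 3 = 60.
Total: 5 × 60 = 300.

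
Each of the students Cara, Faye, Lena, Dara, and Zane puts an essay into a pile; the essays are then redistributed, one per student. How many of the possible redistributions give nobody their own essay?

Count assignments avoiding every fixed point. For any j of the 5 students fixed to their own essay, the other 5−j can be arranged in (5−j)! ways.
By inclusion–exclusion this is Σ_{j=0}^{5} (−1)^j C(5,j)·(5−j)!.
Computing: 120 − 120 + 60 − 20 + 5 − 1 = 44.

44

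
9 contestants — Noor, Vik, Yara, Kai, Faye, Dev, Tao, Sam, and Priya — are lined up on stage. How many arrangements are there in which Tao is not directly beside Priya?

282240

Of the 9! = 362880 arrangements, those with Tao and Priya adjacent number 2 × 8! = 80640 (treat the pair as a block with 2 internal orders).
So 362880 − 80640 = 282240 arrangements keep them apart.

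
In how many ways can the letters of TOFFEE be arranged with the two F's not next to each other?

There are 6!/(2!·2!) = 180 arrangements of TOFFEE in total.
Arrangements with the F's together: treat FF as one letter, giving (5)!/(2!) = 60.
Hence 180 − 60 = 120.

120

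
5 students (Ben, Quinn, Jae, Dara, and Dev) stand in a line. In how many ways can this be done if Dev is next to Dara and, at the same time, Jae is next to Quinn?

24

Treat {Dev,Dara} as one block (2 orders) and {Jae,Quinn} as another (2 orders).
That leaves 3 units to arrange: 2 × 2 × 3! = 4 × 6 = 24.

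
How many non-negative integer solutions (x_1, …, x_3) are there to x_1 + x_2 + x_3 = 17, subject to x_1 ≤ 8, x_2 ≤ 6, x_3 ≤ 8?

21

By stars and bars, unrestricted non-negative solutions to x_1+…+x_3 = 17 number C(17+2,2) = 171.
Subtract solutions that violate a single cap (substitute x_i' = x_i − (cap_i+1)): x_1 ≥ 9 gives C(10,2) = 45; x_2 ≥ 7 gives C(12,2) = 66; x_3 ≥ 9 gives C(10,2) = 45. Together 156.
Add back pairs where two caps are both exceeded: 3 + 0 + 3 = 6.
By inclusion–exclusion the count is 171 − 156 + 6 = 21.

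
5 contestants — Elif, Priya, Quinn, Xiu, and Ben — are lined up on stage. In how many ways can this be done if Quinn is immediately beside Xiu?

48

Place the 3 others and the Quinn-Xiu pair as 4 objects in a line; the pair has 2 internal arrangements.
That gives 2 × 4! = 2 × 24 = 48.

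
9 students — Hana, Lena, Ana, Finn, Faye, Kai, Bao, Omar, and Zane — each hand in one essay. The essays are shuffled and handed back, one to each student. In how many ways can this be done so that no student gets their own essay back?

This is the derangement count D_9: permutations of 9 items with no fixed point.
By inclusion–exclusion this is Σ_{j=0}^{9} (−1)^j C(9,j)·(9−j)!.
Computing: 362880 − 362880 + 181440 − 60480 + 15120 − 3024 + 504 − 72 + 9 − 1 = 133496.

133496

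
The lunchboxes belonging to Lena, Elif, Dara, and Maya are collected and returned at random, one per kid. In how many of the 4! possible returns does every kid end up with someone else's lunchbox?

9

This is the derangement count D_4: permutations of 4 items with no fixed point.
By inclusion–exclusion this is Σ_{j=0}^{4} (−1)^j C(4,j)·(4−j)!.
Computing: 24 − 24 + 12 − 4 + 1 = 9.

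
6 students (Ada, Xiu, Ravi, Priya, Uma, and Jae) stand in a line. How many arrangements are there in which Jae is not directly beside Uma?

Of the 6! = 720 arrangements, those with Jae and Uma adjacent number 2 × 5! = 240 (treat the pair as a block with 2 internal orders).
Complementary counting: 720 − 240 = 480.

480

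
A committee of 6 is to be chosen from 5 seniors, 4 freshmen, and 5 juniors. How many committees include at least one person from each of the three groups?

Unrestricted: C(14,6) = 3003 ways to pick any 6 of the 14.
Subtract selections that omit an entire group: no seniors → C(9,6) = 84; no freshmen → C(10,6) = 210; no juniors → C(9,6) = 84.
Add back selections omitting two groups (i.e. drawn from a single group): C(5,6) + C(4,6) + C(5,6) = 0.
By inclusion–exclusion: 3003 − 378 + 0 = 2625.

2625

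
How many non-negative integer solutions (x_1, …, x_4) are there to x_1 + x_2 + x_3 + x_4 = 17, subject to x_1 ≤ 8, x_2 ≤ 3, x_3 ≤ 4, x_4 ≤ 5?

Without the upper bounds there are C(20,3) = 1140 ways to split 17 among 4 variables.
Subtract solutions that violate a single cap (substitute x_i' = x_i − (cap_i+1)): x_1 ≥ 9 gives C(11,3) = 165; x_2 ≥ 4 gives C(16,3) = 560; x_3 ≥ 5 gives C(15,3) = 455; x_4 ≥ 6 gives C(14,3) = 364. Together 1544.
Add back pairs where two caps are both exceeded: 35 + 20 + 10 + 165 + 120 + 84 = 434.
Subtract triples: 0 + 0 + 0 + 10 = 10.
By inclusion–exclusion the count is 1140 − 1544 + 434 − 10 = 20.

20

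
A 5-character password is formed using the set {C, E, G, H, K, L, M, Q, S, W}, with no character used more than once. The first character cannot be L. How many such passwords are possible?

27216

The first character has 10−1 = 9 choices (anything except L).
The remaining 4 characters are filled from the other 9 symbols without repetition: 9 × 8 × 7 × 6 = 3024.
Total: 9 × 3024 = 27216.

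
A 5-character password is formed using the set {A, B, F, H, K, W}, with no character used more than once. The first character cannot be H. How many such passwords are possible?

The first character has 6−1 = 5 choices (anything except H).
The remaining 4 characters are filled from the other 5 symbols without repetition: 5 × 4 × 3 × 2 = 120.
Total: 5 × 120 = 600.

600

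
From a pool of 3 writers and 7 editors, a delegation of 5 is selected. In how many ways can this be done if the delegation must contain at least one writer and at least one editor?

Total 5-person selections from all 10: C(10,5) = 252.
Selections missing a whole group: no writers → C(7,5) = 21; no editors → C(3,5) = 0.
Both groups omitted at once is impossible, so 252 − 21 = 231.

231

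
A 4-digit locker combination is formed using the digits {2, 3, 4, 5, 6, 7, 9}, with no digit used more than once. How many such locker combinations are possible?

This is a permutation of 4 out of 7: P(7,4) = 7!/3!.
7 × 6 × 5 × 4 = 840.

840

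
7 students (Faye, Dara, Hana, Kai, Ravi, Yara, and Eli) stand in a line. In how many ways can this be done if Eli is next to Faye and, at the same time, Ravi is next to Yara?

Treat {Eli,Faye} as one block (2 orders) and {Ravi,Yara} as another (2 orders).
That leaves 5 units to arrange: 2 × 2 × 5! = 4 × 120 = 480.

480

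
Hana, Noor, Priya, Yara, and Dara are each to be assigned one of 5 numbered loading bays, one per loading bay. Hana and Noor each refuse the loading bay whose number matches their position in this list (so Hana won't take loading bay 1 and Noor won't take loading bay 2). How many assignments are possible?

Let Aᵢ (for i ∈ {1, 2}) be the placements that put person i in their forbidden loading bay. Any j of these fix j positions, leaving (5−j)! ways to fill the rest, and there are C(2,j) ways to pick which j.
By inclusion–exclusion, the number of valid placements is Σ_{j=0}^{2} (−1)^j C(2,j)·(5−j)!.
Computing: 120 − 48 + 6 = 78.

78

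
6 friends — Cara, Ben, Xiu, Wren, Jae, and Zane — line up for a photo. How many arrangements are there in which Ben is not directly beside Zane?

There are 6! = 720 arrangements in all. If Ben and Zane are adjacent, merging them into one block gives 2·(5)! = 240 arrangements.
So 720 − 240 = 480 arrangements keep them apart.

480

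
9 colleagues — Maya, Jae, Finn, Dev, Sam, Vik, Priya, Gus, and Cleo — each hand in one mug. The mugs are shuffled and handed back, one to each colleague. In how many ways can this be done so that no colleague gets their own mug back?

Let Aᵢ be the assignments in which colleague i gets their own mug. We want the size of the complement of A₁∪…∪A_9.
By inclusion–exclusion this is Σ_{j=0}^{9} (−1)^j C(9,j)·(9−j)!.
Computing: 362880 − 362880 + 181440 − 60480 + 15120 − 3024 + 504 − 72 + 9 − 1 = 133496.

133496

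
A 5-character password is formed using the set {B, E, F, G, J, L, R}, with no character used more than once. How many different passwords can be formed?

2520

This is a permutation of 5 out of 7: P(7,5) = 7!/2!.
That product is 7 × 6 × 5 × 4 × 3 = 2520.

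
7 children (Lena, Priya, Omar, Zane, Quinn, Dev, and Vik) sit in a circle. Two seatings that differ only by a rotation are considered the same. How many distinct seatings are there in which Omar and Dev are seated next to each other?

240

Treat {Omar, Dev} as one unit (2 internal orders) and seat the resulting 6 units around the table: (5)! circular arrangements.
So 2 × (5)! = 2 × 120 = 240.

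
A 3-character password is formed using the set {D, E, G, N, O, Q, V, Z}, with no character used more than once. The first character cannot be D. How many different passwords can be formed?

294

The first character has 8−1 = 7 choices (anything except D).
The remaining 2 characters are filled from the other 7 symbols without repetition: 7 × 6 = 42.
Total: 7 × 42 = 294.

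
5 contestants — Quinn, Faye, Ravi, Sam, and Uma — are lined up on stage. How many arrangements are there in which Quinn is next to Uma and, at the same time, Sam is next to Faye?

Treat {Quinn,Uma} as one block (2 orders) and {Sam,Faye} as another (2 orders).
That leaves 3 units to arrange: 2 × 2 × 3! = 4 × 6 = 24.

24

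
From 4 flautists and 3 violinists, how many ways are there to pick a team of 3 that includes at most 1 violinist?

Split by how many violinists are chosen (0 through 1).
Sum: C(3,0)·C(4,3) + C(3,1)·C(4,2) = 4 + 18 = 22.

22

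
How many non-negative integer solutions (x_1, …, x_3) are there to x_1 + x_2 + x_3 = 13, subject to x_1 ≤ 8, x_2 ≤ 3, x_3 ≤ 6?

14

By stars and bars, unrestricted non-negative solutions to x_1+…+x_3 = 13 number C(13+2,2) = 105.
Subtract solutions that violate a single cap (substitute x_i' = x_i − (cap_i+1)): x_1 ≥ 9 gives C(6,2) = 15; x_2 ≥ 4 gives C(11,2) = 55; x_3 ≥ 7 gives C(8,2) = 28. Together 98.
Add back pairs where two caps are both exceeded: 1 + 0 + 6 = 7.
By inclusion–exclusion the count is 105 − 98 + 7 = 14.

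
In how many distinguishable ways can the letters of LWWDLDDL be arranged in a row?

560

LWWDLDDL has 8 letters with D appearing 3 times, L appearing 3 times, and W appearing twice.
Dividing 8! = 40320 by 3!·3!·2! = 72 for the repeated letters gives 560.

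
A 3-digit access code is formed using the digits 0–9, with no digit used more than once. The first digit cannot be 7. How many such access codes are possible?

The first digit has 10−1 = 9 choices (anything except 7).
The remaining 2 digits are filled from the other 9 symbols without repetition: 9 × 8 = 72.
Total: 9 × 72 = 648.

648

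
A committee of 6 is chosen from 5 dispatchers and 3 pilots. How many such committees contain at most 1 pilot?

Split by how many pilots are chosen (0 through 1).
Sum: C(3,0)·C(5,6) + C(3,1)·C(5,5) = 0 + 3 = 3.

3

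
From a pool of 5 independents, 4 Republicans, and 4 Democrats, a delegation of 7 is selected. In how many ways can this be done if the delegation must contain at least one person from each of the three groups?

Unrestricted: C(13,7) = 1716 ways to pick any 7 of the 13.
Selections missing a whole group: no independents → C(8,7) = 8; no Republicans → C(9,7) = 36; no Democrats → C(9,7) = 36.
Add back selections omitting two groups (i.e. drawn from a single group): C(5,7) + C(4,7) + C(4,7) = 0.
By inclusion–exclusion: 1716 − 80 + 0 = 1636.

1636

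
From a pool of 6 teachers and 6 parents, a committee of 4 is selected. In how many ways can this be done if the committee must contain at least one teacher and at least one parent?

With no constraint there are C(12,4) = 495 possible selections.
Selections missing a whole group: no teachers → C(6,4) = 15; no parents → C(6,4) = 15.
Both groups omitted at once is impossible, so 495 − 30 = 465.

465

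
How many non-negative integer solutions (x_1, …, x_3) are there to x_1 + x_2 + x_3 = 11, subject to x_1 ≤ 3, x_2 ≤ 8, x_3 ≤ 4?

14

Without the upper bounds there are C(13,2) = 78 ways to split 11 among 3 variables.
Subtract solutions that violate a single cap (substitute x_i' = x_i − (cap_i+1)): x_1 ≥ 4 gives C(9,2) = 36; x_2 ≥ 9 gives C(4,2) = 6; x_3 ≥ 5 gives C(8,2) = 28. Together 70.
Add back pairs where two caps are both exceeded: 0 + 6 + 0 = 6.
By inclusion–exclusion the count is 78 − 70 + 6 = 14.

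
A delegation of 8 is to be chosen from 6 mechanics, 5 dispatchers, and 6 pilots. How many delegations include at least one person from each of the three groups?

Unrestricted: C(17,8) = 24310 ways to pick any 8 of the 17.
Subtract selections that omit an entire group: no mechanics → C(11,8) = 165; no dispatchers → C(12,8) = 495; no pilots → C(11,8) = 165.
Add back selections omitting two groups (i.e. drawn from a single group): C(6,8) + C(5,8) + C(6,8) = 0.
By inclusion–exclusion: 24310 − 825 + 0 = 23485.

23485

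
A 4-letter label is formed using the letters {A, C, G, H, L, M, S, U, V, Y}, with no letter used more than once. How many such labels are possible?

5040

Choose and order 4 of the 10 symbols: the first letter has 10 options, the next 9, then 8, 7.
That product is 10 × 9 × 8 × 7 = 5040.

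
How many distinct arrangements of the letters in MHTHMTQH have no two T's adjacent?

1260

Total arrangements of MHTHMTQH: 8!/(3!·2!·2!) = 1680.
Arrangements with the T's together: treat TT as one letter, giving (7)!/(3!·2!) = 420.
Hence 1680 − 420 = 1260.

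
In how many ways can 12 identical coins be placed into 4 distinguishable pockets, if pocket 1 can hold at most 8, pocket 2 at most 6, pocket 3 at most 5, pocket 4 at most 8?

275

By stars and bars, unrestricted non-negative solutions to x_1+…+x_4 = 12 number C(12+3,3) = 455.
Subtract solutions that violate a single cap (substitute x_i' = x_i − (cap_i+1)): x_1 ≥ 9 gives C(6,3) = 20; x_2 ≥ 7 gives C(8,3) = 56; x_3 ≥ 6 gives C(9,3) = 84; x_4 ≥ 9 gives C(6,3) = 20. Together 180.
No two caps can be exceeded simultaneously, so the pair terms are all 0.
By inclusion–exclusion the count is 455 − 180 + 0 = 275.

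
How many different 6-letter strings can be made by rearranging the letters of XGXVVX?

XGXVVX has 6 letters with V appearing twice and X appearing 3 times.
The number of distinct arrangements is 6!/(3!·2!) = 720/12 = 60.

60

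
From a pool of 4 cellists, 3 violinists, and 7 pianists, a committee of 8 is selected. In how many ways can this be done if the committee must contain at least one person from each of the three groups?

2793

Unrestricted: C(14,8) = 3003 ways to pick any 8 of the 14.
Subtract selections that omit an entire group: no cellists → C(10,8) = 45; no violinists → C(11,8) = 165; no pianists → C(7,8) = 0.
Add back selections omitting two groups (i.e. drawn from a single group): C(4,8) + C(3,8) + C(7,8) = 0.
By inclusion–exclusion: 3003 − 210 + 0 = 2793.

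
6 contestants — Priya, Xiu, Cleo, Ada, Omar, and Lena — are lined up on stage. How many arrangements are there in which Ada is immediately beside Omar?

240

Treat {Ada, Omar} as a single unit. There are 5 units to order, and the pair itself can be ordered 2 ways.
That gives 2 × 5! = 2 × 120 = 240.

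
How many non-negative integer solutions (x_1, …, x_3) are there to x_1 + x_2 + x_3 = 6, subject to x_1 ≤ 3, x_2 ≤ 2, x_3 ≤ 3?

6

By stars and bars, unrestricted non-negative solutions to x_1+…+x_3 = 6 number C(6+2,2) = 28.
Subtract solutions that violate a single cap (substitute x_i' = x_i − (cap_i+1)): x_1 ≥ 4 gives C(4,2) = 6; x_2 ≥ 3 gives C(5,2) = 10; x_3 ≥ 4 gives C(4,2) = 6. Together 22.
No two caps can be exceeded simultaneously, so the pair terms are all 0.
By inclusion–exclusion the count is 28 − 22 + 0 = 6.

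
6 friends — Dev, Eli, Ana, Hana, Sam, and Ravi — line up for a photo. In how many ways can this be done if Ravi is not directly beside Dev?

480

Of the 6! = 720 arrangements, those with Ravi and Dev adjacent number 2 × 5! = 240 (treat the pair as a block with 2 internal orders).
Complementary counting: 720 − 240 = 480.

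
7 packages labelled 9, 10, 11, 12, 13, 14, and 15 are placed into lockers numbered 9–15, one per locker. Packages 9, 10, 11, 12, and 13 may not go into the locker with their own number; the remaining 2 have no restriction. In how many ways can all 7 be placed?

Let Aᵢ (for 9 ≤ i ≤ 13) be the placements that put package i in its forbidden locker. Any j of these fix j positions, leaving (7−j)! ways to fill the rest, and there are C(5,j) ways to pick which j.
By inclusion–exclusion, the number of valid placements is Σ_{j=0}^{5} (−1)^j C(5,j)·(7−j)!.
Computing: 5040 − 3600 + 1200 − 240 + 30 − 2 = 2428.

2428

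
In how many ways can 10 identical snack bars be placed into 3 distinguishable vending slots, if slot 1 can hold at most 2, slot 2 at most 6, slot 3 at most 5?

9

By stars and bars, unrestricted non-negative solutions to x_1+…+x_3 = 10 number C(10+2,2) = 66.
Subtract solutions that violate a single cap (substitute x_i' = x_i − (cap_i+1)): x_1 ≥ 3 gives C(9,2) = 36; x_2 ≥ 7 gives C(5,2) = 10; x_3 ≥ 6 gives C(6,2) = 15. Together 61.
Add back pairs where two caps are both exceeded: 1 + 3 + 0 = 4.
By inclusion–exclusion the count is 66 − 61 + 4 = 9.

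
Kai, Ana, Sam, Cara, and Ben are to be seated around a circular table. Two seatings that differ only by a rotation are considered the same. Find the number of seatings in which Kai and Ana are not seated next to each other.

All circular seatings of 5 people number (4)! = 24.
Those with Kai next to Ana: fuse the pair into one unit and seat 4 units around a circle — 2·(3)! = 12.
Subtracting, 24 − 12 = 12.

12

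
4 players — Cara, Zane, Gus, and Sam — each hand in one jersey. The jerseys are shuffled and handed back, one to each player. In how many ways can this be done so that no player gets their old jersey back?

Let Aᵢ be the assignments in which player i gets their old jersey. We want the size of the complement of A₁∪…∪A_4.
By inclusion–exclusion this is Σ_{j=0}^{4} (−1)^j C(4,j)·(4−j)!.
Computing: 24 − 24 + 12 − 4 + 1 = 9.

9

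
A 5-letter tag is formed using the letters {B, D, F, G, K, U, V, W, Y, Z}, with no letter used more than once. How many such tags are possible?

This is a permutation of 5 out of 10: P(10,5) = 10!/5!.
10 × 9 × 8 × 7 × 6 = 30240.

30240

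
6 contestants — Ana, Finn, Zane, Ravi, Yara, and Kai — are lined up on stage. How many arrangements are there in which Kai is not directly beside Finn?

480

There are 6! = 720 arrangements in all. If Kai and Finn are adjacent, merging them into one block gives 2·(5)! = 240 arrangements.
Complementary counting: 720 − 240 = 480.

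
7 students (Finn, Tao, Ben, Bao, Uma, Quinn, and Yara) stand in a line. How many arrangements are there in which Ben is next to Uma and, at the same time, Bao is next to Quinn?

Treat {Ben,Uma} as one block (2 orders) and {Bao,Quinn} as another (2 orders).
That leaves 5 units to arrange: 2 × 2 × 5! = 4 × 120 = 480.

480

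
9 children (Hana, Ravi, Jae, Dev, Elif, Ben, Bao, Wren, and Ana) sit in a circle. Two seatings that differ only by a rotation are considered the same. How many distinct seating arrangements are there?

40320

Around a circle, 9 distinct people have 9!/9 = (8)! = 40320 rotationally distinct seatings.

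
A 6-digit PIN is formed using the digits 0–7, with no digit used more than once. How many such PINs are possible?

With no repetition, fill the 6 digits in order: 8 choices, then 7, down to 3.
8 × 7 × 6 × 5 × 4 × 3 = 20160.

20160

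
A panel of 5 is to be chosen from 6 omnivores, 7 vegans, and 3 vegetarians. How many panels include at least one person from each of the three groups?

2730

With no constraint there are C(16,5) = 4368 possible selections.
Selections missing a whole group: no omnivores → C(10,5) = 252; no vegans → C(9,5) = 126; no vegetarians → C(13,5) = 1287.
Add back selections omitting two groups (i.e. drawn from a single group): C(6,5) + C(7,5) + C(3,5) = 27.
By inclusion–exclusion: 4368 − 1665 + 27 = 2730.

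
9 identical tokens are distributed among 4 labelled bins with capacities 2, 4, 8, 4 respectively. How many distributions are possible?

73

Ignoring the caps, the number of non-negative solutions to x_1+…+x_4 = 9 is C(12,3) = 220.
Subtract solutions that violate a single cap (substitute x_i' = x_i − (cap_i+1)): x_1 ≥ 3 gives C(9,3) = 84; x_2 ≥ 5 gives C(7,3) = 35; x_3 ≥ 9 gives C(3,3) = 1; x_4 ≥ 5 gives C(7,3) = 35. Together 155.
Add back pairs where two caps are both exceeded: 4 + 0 + 4 + 0 + 0 + 0 = 8.
By inclusion–exclusion the count is 220 − 155 + 8 = 73.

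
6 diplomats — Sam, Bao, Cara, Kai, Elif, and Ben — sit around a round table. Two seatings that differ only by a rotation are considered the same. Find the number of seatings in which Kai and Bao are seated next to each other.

48

Treat {Kai, Bao} as one unit (2 internal orders) and seat the resulting 5 units around the table: (4)! circular arrangements.
So 2 × (4)! = 2 × 24 = 48.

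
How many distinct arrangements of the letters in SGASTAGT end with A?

With the last slot taken by A, it remains to arrange the other 7 letters (SGSTAGT).
Those 7 letters have G appearing twice, S appearing twice, and T appearing twice, giving (7)!/(2!·2!·2!) = 630.

630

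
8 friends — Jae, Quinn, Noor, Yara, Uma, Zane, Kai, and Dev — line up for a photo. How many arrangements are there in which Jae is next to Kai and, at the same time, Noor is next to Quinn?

Treat {Jae,Kai} as one block (2 orders) and {Noor,Quinn} as another (2 orders).
That leaves 6 units to arrange: 2 × 2 × 6! = 4 × 720 = 2880.

2880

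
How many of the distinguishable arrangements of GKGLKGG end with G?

Fix G in the last position and arrange the remaining 6 letters.
Those 6 letters have G appearing 3 times and K appearing twice, giving (6)!/(3!·2!) = 60.

60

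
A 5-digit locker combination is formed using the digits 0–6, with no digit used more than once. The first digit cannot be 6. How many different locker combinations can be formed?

The first digit has 7−1 = 6 choices (anything except 6).
The remaining 4 digits are filled from the other 6 symbols without repetition: 6 × 5 × 4 × 3 = 360.
Total: 6 × 360 = 2160.

2160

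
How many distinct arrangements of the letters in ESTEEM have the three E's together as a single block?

Treat the 3 copies of E as a single block. The multiset to arrange is then {EEE, M, S, T}, 4 items in all.
All 4 items are distinct, so there are (4)! = 24 arrangements.

24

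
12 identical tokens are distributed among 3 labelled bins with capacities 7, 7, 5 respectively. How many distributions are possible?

Ignoring the caps, the number of non-negative solutions to x_1+…+x_3 = 12 is C(14,2) = 91.
Subtract solutions that violate a single cap (substitute x_i' = x_i − (cap_i+1)): x_1 ≥ 8 gives C(6,2) = 15; x_2 ≥ 8 gives C(6,2) = 15; x_3 ≥ 6 gives C(8,2) = 28. Together 58.
No two caps can be exceeded simultaneously, so the pair terms are all 0.
By inclusion–exclusion the count is 91 − 58 + 0 = 33.

33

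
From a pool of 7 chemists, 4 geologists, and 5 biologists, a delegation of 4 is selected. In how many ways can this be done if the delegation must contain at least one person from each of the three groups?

910

With no constraint there are C(16,4) = 1820 possible selections.
Subtract selections that omit an entire group: no chemists → C(9,4) = 126; no geologists → C(12,4) = 495; no biologists → C(11,4) = 330.
Add back selections omitting two groups (i.e. drawn from a single group): C(7,4) + C(4,4) + C(5,4) = 41.
By inclusion–exclusion: 1820 − 951 + 41 = 910.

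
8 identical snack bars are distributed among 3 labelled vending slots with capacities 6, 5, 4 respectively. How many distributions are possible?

Ignoring the caps, the number of non-negative solutions to x_1+…+x_3 = 8 is C(10,2) = 45.
Subtract solutions that violate a single cap (substitute x_i' = x_i − (cap_i+1)): x_1 ≥ 7 gives C(3,2) = 3; x_2 ≥ 6 gives C(4,2) = 6; x_3 ≥ 5 gives C(5,2) = 10. Together 19.
No two caps can be exceeded simultaneously, so the pair terms are all 0.
By inclusion–exclusion the count is 45 − 19 + 0 = 26.

26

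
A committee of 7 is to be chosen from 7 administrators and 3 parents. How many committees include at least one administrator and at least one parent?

With no constraint there are C(10,7) = 120 possible selections.
Subtract selections that omit an entire group: no administrators → C(3,7) = 0; no parents → C(7,7) = 1.
Both groups omitted at once is impossible, so 120 − 1 = 119.

119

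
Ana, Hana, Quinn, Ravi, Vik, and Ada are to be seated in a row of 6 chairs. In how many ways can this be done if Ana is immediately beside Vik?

240

Place the 4 others and the Ana-Vik pair as 5 objects in a line; the pair has 2 internal arrangements.
So the count is 2·(5)! = 240.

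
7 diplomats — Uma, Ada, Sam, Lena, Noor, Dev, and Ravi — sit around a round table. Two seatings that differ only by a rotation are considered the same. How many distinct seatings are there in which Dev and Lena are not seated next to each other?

Without the restriction there are (6)! = 720 seatings.
Those with Dev next to Lena: fuse the pair into one unit and seat 6 units around a circle — 2·(5)! = 240.
Subtracting, 720 − 240 = 480.

480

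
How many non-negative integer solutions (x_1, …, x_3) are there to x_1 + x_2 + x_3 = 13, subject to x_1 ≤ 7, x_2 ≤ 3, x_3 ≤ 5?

6

Ignoring the caps, the number of non-negative solutions to x_1+…+x_3 = 13 is C(15,2) = 105.
Subtract solutions that violate a single cap (substitute x_i' = x_i − (cap_i+1)): x_1 ≥ 8 gives C(7,2) = 21; x_2 ≥ 4 gives C(11,2) = 55; x_3 ≥ 6 gives C(9,2) = 36. Together 112.
Add back pairs where two caps are both exceeded: 3 + 0 + 10 = 13.
By inclusion–exclusion the count is 105 − 112 + 13 = 6.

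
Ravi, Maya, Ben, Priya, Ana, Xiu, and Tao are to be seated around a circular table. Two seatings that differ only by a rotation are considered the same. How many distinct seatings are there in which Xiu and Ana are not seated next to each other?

480

All circular seatings of 7 people number (6)! = 720.
Those with Xiu next to Ana: fuse the pair into one unit and seat 6 units around a circle — 2·(5)! = 240.
Subtracting, 720 − 240 = 480.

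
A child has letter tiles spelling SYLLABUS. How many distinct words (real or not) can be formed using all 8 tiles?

10080

SYLLABUS has 8 letters with L appearing twice and S appearing twice.
The number of distinct arrangements is 8!/(2!·2!) = 40320/4 = 10080.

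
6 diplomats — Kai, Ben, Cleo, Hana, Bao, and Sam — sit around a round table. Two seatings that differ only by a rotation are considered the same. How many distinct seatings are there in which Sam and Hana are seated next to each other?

Glue Sam and Hana into a block (2 internal orders). Seating 5 units around a circle gives (4)! arrangements.
So 2 × (4)! = 2 × 24 = 48.

48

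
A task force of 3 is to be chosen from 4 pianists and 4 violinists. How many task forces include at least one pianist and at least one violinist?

48

With no constraint there are C(8,3) = 56 possible selections.
Subtract selections that omit an entire group: no pianists → C(4,3) = 4; no violinists → C(4,3) = 4.
Both groups omitted at once is impossible, so 56 − 8 = 48.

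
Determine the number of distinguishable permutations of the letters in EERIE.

20

The 5 letters of EERIE have repeats: E appearing 3 times.
The number of distinct arrangements is 5!/(3!) = 120/6 = 20.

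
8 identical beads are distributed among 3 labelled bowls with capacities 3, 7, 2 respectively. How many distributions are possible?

Without the upper bounds there are C(10,2) = 45 ways to split 8 among 3 bowls.
Subtract solutions that violate a single cap (substitute x_i' = x_i − (cap_i+1)): x_1 ≥ 4 gives C(6,2) = 15; x_2 ≥ 8 gives C(2,2) = 1; x_3 ≥ 3 gives C(7,2) = 21. Together 37.
Add back pairs where two caps are both exceeded: 0 + 3 + 0 = 3.
By inclusion–exclusion the count is 45 − 37 + 3 = 11.

11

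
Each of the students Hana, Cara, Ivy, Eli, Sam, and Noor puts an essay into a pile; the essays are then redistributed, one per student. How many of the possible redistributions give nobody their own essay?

265

Count assignments avoiding every fixed point. For any j of the 6 students fixed to their own essay, the other 6−j can be arranged in (6−j)! ways.
By inclusion–exclusion this is Σ_{j=0}^{6} (−1)^j C(6,j)·(6−j)!.
Computing: 720 − 720 + 360 − 120 + 30 − 6 + 1 = 265.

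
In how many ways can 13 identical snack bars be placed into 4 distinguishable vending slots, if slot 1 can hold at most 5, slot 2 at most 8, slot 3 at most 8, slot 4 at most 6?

287

Ignoring the caps, the number of non-negative solutions to x_1+…+x_4 = 13 is C(16,3) = 560.
Subtract solutions that violate a single cap (substitute x_i' = x_i − (cap_i+1)): x_1 ≥ 6 gives C(10,3) = 120; x_2 ≥ 9 gives C(7,3) = 35; x_3 ≥ 9 gives C(7,3) = 35; x_4 ≥ 7 gives C(9,3) = 84. Together 274.
Add back pairs where two caps are both exceeded: 0 + 0 + 1 + 0 + 0 + 0 = 1.
By inclusion–exclusion the count is 560 − 274 + 1 = 287.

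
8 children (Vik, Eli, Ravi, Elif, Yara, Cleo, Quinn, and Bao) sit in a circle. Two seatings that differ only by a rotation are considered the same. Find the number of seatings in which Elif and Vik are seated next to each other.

1440

Treat {Elif, Vik} as one unit (2 internal orders) and seat the resulting 7 units around the table: (6)! circular arrangements.
So 2 × (6)! = 2 × 720 = 1440.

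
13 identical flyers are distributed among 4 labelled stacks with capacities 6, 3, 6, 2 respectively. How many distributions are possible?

Without the upper bounds there are C(16,3) = 560 ways to split 13 among 4 stacks.
Subtract solutions that violate a single cap (substitute x_i' = x_i − (cap_i+1)): x_1 ≥ 7 gives C(9,3) = 84; x_2 ≥ 4 gives C(12,3) = 220; x_3 ≥ 7 gives C(9,3) = 84; x_4 ≥ 3 gives C(13,3) = 286. Together 674.
Add back pairs where two caps are both exceeded: 10 + 0 + 20 + 10 + 84 + 20 = 144.
By inclusion–exclusion the count is 560 − 674 + 144 = 30.

30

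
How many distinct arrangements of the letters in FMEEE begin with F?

With the first slot taken by F, it remains to arrange the other 4 letters (MEEE).
Those 4 letters have E appearing 3 times, giving (4)!/(3!) = 4.

4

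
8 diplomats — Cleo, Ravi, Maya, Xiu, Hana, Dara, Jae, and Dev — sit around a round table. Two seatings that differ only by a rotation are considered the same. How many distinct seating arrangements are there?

Fix one person's seat to break rotational symmetry; the remaining 7 people can be arranged in (7)! = 5040 ways.

5040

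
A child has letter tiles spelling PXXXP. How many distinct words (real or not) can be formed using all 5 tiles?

The 5 letters of PXXXP have repeats: P appearing twice and X appearing 3 times.
The number of distinct arrangements is 5!/(3!·2!) = 120/12 = 10.

10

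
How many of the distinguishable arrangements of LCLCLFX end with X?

With the last slot taken by X, it remains to arrange the other 6 letters (LCLCLF).
Those 6 letters have C appearing twice and L appearing 3 times, giving (6)!/(3!·2!) = 60.

60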